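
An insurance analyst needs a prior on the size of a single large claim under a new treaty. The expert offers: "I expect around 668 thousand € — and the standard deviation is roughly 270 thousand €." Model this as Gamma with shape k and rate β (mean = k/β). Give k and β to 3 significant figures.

For Gamma(k, rate β): mean = k/β, variance = k/β², so CV = 1/√k.
CV = SD/mean = 270/668 = 0.4042, hence k = 1/CV² = 6.12.
Then β = k/mean = 6.12/668 = 0.00916.

k ≈ 6.12, β ≈ 0.00916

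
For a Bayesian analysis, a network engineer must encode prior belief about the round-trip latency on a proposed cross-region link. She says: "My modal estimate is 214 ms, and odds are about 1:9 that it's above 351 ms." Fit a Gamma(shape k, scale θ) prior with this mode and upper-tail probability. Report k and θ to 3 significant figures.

Gamma(k,θ) with k>1 has mode (k−1)θ, so θ = 214/(k−1).
Need P(X < 351) = 0.9 with θ tied to k this way. Start at k = 2, θ = 214: P(X<351) ≈ 0.488.
Too low — raise k to concentrate. Iterating converges to k ≈ 8.7.
Then θ = 214/(8.7−1) ≈ 27.8.

k ≈ 8.7, θ ≈ 27.8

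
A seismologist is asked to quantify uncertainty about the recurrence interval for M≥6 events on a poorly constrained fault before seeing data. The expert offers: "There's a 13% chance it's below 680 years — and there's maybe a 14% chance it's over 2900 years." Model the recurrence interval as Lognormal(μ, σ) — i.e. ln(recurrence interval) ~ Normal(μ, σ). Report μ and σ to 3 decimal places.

μ ≈ 7.262, σ ≈ 0.657

If T ~ Lognormal(μ,σ) then ln T ~ Normal(μ,σ), so the p-quantile of ln T is μ + z_p·σ.
ln(680) = 6.522 and ln(2900) = 7.972; z_{0.13} = -1.126, z_{0.86} = 1.08.
σ = (7.972 − 6.522)/(1.08 − (-1.126)) = 0.657.
μ = 6.522 − (-1.126)·0.657 = 7.262.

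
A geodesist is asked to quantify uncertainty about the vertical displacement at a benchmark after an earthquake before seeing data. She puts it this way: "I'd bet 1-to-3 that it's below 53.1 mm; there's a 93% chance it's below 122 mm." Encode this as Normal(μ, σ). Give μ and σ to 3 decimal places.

For Normal(μ,σ), the p-quantile is μ + z_p·σ. Here z_{0.25} = -0.6745, z_{0.93} = 1.476.
So 53.1 = μ − 0.6745σ and 122 = μ + 1.476σ.
Subtracting: σ = (122 − 53.1)/(1.476 − (-0.6745)) = 32.042.
Then μ = 53.1 − (-0.6745)·32.042 = 74.712.

μ = 74.712, σ = 32.042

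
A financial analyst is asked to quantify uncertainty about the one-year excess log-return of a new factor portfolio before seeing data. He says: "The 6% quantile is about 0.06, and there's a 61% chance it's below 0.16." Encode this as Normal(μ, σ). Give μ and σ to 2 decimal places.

μ = 0.14, σ = 0.05

The p-quantile of Normal(μ,σ) is μ + z_p·σ, with z_{0.06} = -1.555 and z_{0.61} = 0.2793.
Eliminate σ: μ = (z₂·x₁ − z₁·x₂)/(z₂ − z₁) = (0.2793·0.06 − (-1.555)·0.16)/1.834 = 0.14.
Then σ = (x₂ − x₁)/(z₂ − z₁) = (0.16 − 0.06)/1.834 = 0.05.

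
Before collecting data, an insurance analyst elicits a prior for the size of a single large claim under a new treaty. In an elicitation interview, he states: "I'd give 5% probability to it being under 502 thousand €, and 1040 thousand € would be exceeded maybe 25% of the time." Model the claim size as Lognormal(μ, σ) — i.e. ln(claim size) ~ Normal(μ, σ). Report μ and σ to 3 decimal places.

If T ~ Lognormal(μ,σ) then ln T ~ Normal(μ,σ), so the p-quantile of ln T is μ + z_p·σ.
ln(502) = 6.219 and ln(1040) = 6.947; z_{0.05} = -1.645, z_{0.75} = 0.6745.
σ = (6.947 − 6.219)/(0.6745 − (-1.645)) = 0.314.
μ = 6.219 − (-1.645)·0.314 = 6.735.

μ ≈ 6.735, σ ≈ 0.314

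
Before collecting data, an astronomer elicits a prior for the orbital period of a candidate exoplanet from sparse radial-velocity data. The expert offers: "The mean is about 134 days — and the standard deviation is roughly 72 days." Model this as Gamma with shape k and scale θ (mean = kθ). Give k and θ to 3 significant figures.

For Gamma(k, scale θ): mean = kθ, variance = kθ², so CV = 1/√k.
CV = SD/mean = 72/134 = 0.5373, hence k = 1/CV² = 3.46.
Then θ = mean/k = 134/3.46 = 38.7.

k ≈ 3.46, θ ≈ 38.7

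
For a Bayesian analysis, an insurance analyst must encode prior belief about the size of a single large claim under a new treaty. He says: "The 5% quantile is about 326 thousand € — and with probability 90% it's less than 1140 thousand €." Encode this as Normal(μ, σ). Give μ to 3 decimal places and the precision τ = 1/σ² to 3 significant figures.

μ = 783.528, τ = 1.29e-05

The p-quantile of Normal(μ,σ) is μ + z_p·σ, with z_{0.05} = -1.645 and z_{0.9} = 1.282.
Eliminate σ: μ = (z₂·x₁ − z₁·x₂)/(z₂ − z₁) = (1.282·326 − (-1.645)·1140)/2.926 = 783.528.
Then σ = (x₂ − x₁)/(z₂ − z₁) = (1140 − 326)/2.926 = 278.157.
Precision τ = 1/σ² = 1/278.2² = 1.29e-05.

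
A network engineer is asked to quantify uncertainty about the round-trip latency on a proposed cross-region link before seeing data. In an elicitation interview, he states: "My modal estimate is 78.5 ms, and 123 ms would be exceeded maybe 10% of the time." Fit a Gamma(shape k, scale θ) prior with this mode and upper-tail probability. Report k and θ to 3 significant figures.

Gamma(k,θ) with k>1 has mode (k−1)θ, so θ = 78.5/(k−1).
Need P(X < 123) = 0.9 with θ tied to k this way. Start at k = 2, θ = 78.5: P(X<123) ≈ 0.464.
Too low — raise k to concentrate. Iterating converges to k ≈ 10.3.
Then θ = 78.5/(10.3−1) ≈ 8.45.

k ≈ 10.3, θ ≈ 8.45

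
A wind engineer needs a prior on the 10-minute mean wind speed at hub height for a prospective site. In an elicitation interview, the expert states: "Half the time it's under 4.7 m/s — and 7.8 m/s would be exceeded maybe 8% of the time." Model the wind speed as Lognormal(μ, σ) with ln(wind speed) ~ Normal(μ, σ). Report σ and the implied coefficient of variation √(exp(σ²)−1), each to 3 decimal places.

If T ~ Lognormal(μ,σ) then ln T ~ Normal(μ,σ), so the p-quantile of ln T is μ + z_p·σ.
ln(4.7) = 1.548 and ln(7.8) = 2.054; z_{0.5} = 0, z_{0.92} = 1.405.
σ = (2.054 − 1.548)/(1.405 − (0)) = 0.361.
μ = 1.548 − (0)·0.361 = 1.548.
CV = √(exp(σ²)−1) = √(exp(0.1300)−1) = 0.373.

σ ≈ 0.361, CV ≈ 0.373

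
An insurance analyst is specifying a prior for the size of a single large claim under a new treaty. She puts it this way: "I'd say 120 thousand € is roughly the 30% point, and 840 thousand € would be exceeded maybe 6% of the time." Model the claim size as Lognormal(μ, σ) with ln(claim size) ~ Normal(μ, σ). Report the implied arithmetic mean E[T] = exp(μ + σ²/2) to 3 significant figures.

If T ~ Lognormal(μ,σ) then ln T ~ Normal(μ,σ), so the p-quantile of ln T is μ + z_p·σ.
ln(120) = 4.787 and ln(840) = 6.733; z_{0.3} = -0.5244, z_{0.94} = 1.555.
σ = (6.733 − 4.787)/(1.555 − (-0.5244)) = 0.936.
μ = 4.787 − (-0.5244)·0.936 = 5.278.
E[T] = exp(μ + σ²/2) = exp(5.278 + 0.4380) = 304 thousand €.

E[T] ≈ 304 thousand €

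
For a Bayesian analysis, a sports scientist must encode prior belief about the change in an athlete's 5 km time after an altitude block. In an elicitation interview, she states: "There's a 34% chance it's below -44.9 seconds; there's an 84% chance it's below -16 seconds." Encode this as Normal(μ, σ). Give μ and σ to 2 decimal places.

μ = -36.43, σ = 20.54

The p-quantile of Normal(μ,σ) is μ + z_p·σ, with z_{0.34} = -0.4125 and z_{0.84} = 0.9945.
Eliminate σ: μ = (z₂·x₁ − z₁·x₂)/(z₂ − z₁) = (0.9945·-44.9 − (-0.4125)·-16)/1.407 = -36.43.
Then σ = (x₂ − x₁)/(z₂ − z₁) = (-16 − -44.9)/1.407 = 20.54.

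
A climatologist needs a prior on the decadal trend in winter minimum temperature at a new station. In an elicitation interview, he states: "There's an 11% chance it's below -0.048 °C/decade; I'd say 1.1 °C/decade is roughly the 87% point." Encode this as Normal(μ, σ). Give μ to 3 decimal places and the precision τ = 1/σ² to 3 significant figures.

μ = 0.550, τ = 4.2

The p-quantile of Normal(μ,σ) is μ + z_p·σ, with z_{0.11} = -1.227 and z_{0.87} = 1.126.
Eliminate σ: μ = (z₂·x₁ − z₁·x₂)/(z₂ − z₁) = (1.126·-0.048 − (-1.227)·1.1)/2.353 = 0.550.
Then σ = (x₂ − x₁)/(z₂ − z₁) = (1.1 − -0.048)/2.353 = 0.488.
Precision τ = 1/σ² = 1/0.4879² = 4.2.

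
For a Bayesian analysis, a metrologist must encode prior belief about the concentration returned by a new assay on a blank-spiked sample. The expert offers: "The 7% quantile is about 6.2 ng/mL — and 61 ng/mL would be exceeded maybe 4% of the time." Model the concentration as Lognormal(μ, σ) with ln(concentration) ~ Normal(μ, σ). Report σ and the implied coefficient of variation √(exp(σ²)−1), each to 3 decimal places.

If T ~ Lognormal(μ,σ) then ln T ~ Normal(μ,σ), so the p-quantile of ln T is μ + z_p·σ.
ln(6.2) = 1.825 and ln(61) = 4.111; z_{0.07} = -1.476, z_{0.96} = 1.751.
σ = (4.111 − 1.825)/(1.751 − (-1.476)) = 0.709.
μ = 1.825 − (-1.476)·0.709 = 2.870.
CV = √(exp(σ²)−1) = √(exp(0.5021)−1) = 0.808.

σ ≈ 0.709, CV ≈ 0.808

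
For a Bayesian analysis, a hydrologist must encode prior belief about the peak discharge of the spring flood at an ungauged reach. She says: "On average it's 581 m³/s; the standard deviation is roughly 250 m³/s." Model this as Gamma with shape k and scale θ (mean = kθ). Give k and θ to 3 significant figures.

For Gamma(k, scale θ): mean = kθ, variance = kθ², so CV = 1/√k.
CV = SD/mean = 250/581 = 0.4303, hence k = 1/CV² = 5.4.
Then θ = mean/k = 581/5.4 = 108.

k ≈ 5.4, θ ≈ 108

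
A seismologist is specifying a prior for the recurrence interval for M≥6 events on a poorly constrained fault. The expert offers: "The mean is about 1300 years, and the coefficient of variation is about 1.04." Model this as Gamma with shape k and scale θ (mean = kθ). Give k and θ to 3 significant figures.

For Gamma(k, scale θ): mean = kθ, variance = kθ², so CV = 1/√k.
CV = 1.04, hence k = 1/CV² = 0.925.
Then θ = mean/k = 1300/0.925 = 1410.

k ≈ 0.925, θ ≈ 1410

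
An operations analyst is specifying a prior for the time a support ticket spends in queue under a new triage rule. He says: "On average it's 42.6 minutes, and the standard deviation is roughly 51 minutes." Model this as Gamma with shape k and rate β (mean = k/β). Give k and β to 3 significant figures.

For Gamma(k, rate β): mean = k/β, variance = k/β², so CV = 1/√k.
CV = SD/mean = 51/42.6 = 1.197, hence k = 1/CV² = 0.698.
Then β = k/mean = 0.698/42.6 = 0.0164.

k ≈ 0.698, β ≈ 0.0164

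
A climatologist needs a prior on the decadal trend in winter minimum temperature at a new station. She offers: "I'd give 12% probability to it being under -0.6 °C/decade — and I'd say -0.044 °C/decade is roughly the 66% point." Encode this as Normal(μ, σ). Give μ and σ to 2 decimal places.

For Normal(μ,σ), the p-quantile is μ + z_p·σ. Here z_{0.12} = -1.175, z_{0.66} = 0.4125.
So -0.6 = μ − 1.175σ and -0.044 = μ + 0.4125σ.
Subtracting: σ = (-0.044 − -0.6)/(0.4125 − (-1.175)) = 0.35.
Then μ = -0.6 − (-1.175)·0.35 = -0.19.

μ = -0.19, σ = 0.35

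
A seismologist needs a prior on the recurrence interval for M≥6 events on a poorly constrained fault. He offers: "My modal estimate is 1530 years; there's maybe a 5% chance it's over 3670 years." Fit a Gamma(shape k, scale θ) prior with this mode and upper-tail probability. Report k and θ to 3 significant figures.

k ≈ 4.56, θ ≈ 429

Gamma(k,θ) with k>1 has mode (k−1)θ, so θ = 1530/(k−1).
Need P(X < 3670) = 0.95 with θ tied to k this way. Start at k = 2, θ = 1530: P(X<3670) ≈ 0.691.
Too low — raise k to concentrate. Iterating converges to k ≈ 4.56.
Then θ = 1530/(4.56−1) ≈ 429.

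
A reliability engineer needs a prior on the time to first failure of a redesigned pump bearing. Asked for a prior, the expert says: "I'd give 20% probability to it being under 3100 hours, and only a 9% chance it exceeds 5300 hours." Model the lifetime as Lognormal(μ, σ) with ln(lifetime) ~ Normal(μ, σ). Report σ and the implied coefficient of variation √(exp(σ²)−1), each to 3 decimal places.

If T ~ Lognormal(μ,σ) then ln T ~ Normal(μ,σ), so the p-quantile of ln T is μ + z_p·σ.
ln(3100) = 8.039 and ln(5300) = 8.575; z_{0.2} = -0.8416, z_{0.91} = 1.341.
σ = (8.575 − 8.039)/(1.341 − (-0.8416)) = 0.246.
μ = 8.039 − (-0.8416)·0.246 = 8.246.
CV = √(exp(σ²)−1) = √(exp(0.0604)−1) = 0.250.

σ ≈ 0.246, CV ≈ 0.250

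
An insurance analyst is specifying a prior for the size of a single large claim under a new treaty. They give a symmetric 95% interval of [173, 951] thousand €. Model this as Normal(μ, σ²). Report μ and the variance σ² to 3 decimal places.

μ = 562.000, σ² = 39391.546

A symmetric 95% interval runs μ ± z·σ with z = 1.96.
Half-width = 389, so σ = 389/1.96 = 198.4730 and σ² = 39391.546.
μ is the interval midpoint, 562.000.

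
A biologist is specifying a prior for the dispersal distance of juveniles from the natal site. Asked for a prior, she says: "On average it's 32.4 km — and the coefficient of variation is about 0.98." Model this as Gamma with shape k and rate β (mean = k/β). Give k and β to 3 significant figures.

k ≈ 1.04, β ≈ 0.0321

For Gamma(k, rate β): mean = k/β, variance = k/β², so CV = 1/√k.
CV = 0.98, hence k = 1/CV² = 1.04.
Then β = k/mean = 1.04/32.4 = 0.0321.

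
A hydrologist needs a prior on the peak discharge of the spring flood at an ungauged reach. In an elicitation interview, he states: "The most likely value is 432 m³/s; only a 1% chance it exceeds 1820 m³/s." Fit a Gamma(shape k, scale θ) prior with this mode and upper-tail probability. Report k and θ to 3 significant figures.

Gamma(k,θ) with k>1 has mode (k−1)θ, so θ = 432/(k−1).
Need P(X < 1820) = 0.99 with θ tied to k this way. Start at k = 2, θ = 432: P(X<1820) ≈ 0.923.
Too low — raise k to concentrate. Iterating converges to k ≈ 2.99.
Then θ = 432/(2.99−1) ≈ 217.

k ≈ 2.99, θ ≈ 217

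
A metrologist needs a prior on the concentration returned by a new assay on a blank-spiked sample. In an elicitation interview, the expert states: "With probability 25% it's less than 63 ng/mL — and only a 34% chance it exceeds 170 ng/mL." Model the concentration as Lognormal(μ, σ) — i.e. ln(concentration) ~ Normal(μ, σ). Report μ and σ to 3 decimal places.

μ ≈ 4.759, σ ≈ 0.913

If T ~ Lognormal(μ,σ) then ln T ~ Normal(μ,σ), so the p-quantile of ln T is μ + z_p·σ.
ln(63) = 4.143 and ln(170) = 5.136; z_{0.25} = -0.6745, z_{0.66} = 0.4125.
σ = (5.136 − 4.143)/(0.4125 − (-0.6745)) = 0.913.
μ = 4.143 − (-0.6745)·0.913 = 4.759.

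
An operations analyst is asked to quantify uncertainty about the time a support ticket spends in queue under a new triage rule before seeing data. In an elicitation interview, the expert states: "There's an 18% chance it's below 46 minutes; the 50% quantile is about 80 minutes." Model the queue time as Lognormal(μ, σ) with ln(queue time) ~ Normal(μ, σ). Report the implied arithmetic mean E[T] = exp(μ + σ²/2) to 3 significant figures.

If T ~ Lognormal(μ,σ) then ln T ~ Normal(μ,σ), so the p-quantile of ln T is μ + z_p·σ.
ln(46) = 3.829 and ln(80) = 4.382; z_{0.18} = -0.9154, z_{0.5} = 0.
σ = (4.382 − 3.829)/(0 − (-0.9154)) = 0.605.
μ = 3.829 − (-0.9154)·0.605 = 4.382.
E[T] = exp(μ + σ²/2) = exp(4.382 + 0.1827) = 96 minutes.

E[T] ≈ 96 minutes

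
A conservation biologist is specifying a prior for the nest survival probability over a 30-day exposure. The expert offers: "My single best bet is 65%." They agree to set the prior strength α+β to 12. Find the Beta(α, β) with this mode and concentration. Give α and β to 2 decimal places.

α = 7.50, β = 4.50

For α,β > 1 the Beta mode is (α−1)/(α+β−2). With α+β = 12, the mode is (α−1)/10.
Set (α−1)/10 = 0.65 → α = 1 + 0.65·10 = 7.50.
β = 12 − α = 4.50.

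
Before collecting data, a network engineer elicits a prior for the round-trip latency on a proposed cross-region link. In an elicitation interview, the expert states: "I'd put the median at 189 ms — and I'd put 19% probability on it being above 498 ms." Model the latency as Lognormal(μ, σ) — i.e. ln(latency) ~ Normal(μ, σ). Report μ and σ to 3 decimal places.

μ ≈ 5.242, σ ≈ 1.104

If T ~ Lognormal(μ,σ) then ln T ~ Normal(μ,σ), so the p-quantile of ln T is μ + z_p·σ.
ln(189) = 5.242 and ln(498) = 6.211; z_{0.5} = 0, z_{0.81} = 0.8779.
σ = (6.211 − 5.242)/(0.8779 − (0)) = 1.104.
μ = 5.242 − (0)·1.104 = 5.242.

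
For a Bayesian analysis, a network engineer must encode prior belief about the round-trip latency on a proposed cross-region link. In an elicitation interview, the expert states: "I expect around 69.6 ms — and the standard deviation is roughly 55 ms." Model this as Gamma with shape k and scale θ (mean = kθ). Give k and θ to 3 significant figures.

k ≈ 1.6, θ ≈ 43.5

For Gamma(k, scale θ): mean = kθ, variance = kθ², so CV = 1/√k.
CV = SD/mean = 55/69.6 = 0.7902, hence k = 1/CV² = 1.6.
Then θ = mean/k = 69.6/1.6 = 43.5.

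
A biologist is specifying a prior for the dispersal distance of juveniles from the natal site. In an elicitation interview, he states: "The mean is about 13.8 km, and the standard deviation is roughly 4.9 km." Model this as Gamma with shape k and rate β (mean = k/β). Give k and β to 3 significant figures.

For Gamma(k, rate β): mean = k/β, variance = k/β², so CV = 1/√k.
CV = SD/mean = 4.9/13.8 = 0.3551, hence k = 1/CV² = 7.93.
Then β = k/mean = 7.93/13.8 = 0.575.

k ≈ 7.93, β ≈ 0.575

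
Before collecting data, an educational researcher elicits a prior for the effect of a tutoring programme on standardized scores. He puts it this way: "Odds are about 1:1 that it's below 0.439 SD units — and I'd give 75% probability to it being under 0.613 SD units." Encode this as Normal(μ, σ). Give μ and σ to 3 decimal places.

μ = 0.439, σ = 0.258

For Normal(μ,σ), the p-quantile is μ + z_p·σ. Here z_{0.5} = 0, z_{0.75} = 0.6745.
So 0.439 = μ + 0σ and 0.613 = μ + 0.6745σ.
Subtracting: σ = (0.613 − 0.439)/(0.6745 − (0)) = 0.258.
Then μ = 0.439 − (0)·0.258 = 0.439.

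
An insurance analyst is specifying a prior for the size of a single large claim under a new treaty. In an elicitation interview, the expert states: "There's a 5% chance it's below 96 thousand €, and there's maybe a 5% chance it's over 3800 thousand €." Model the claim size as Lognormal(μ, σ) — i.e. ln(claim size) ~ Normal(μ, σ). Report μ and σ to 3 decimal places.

If T ~ Lognormal(μ,σ) then ln T ~ Normal(μ,σ), so the p-quantile of ln T is μ + z_p·σ.
ln(96) = 4.564 and ln(3800) = 8.243; z_{0.05} = -1.645, z_{0.95} = 1.645.
σ = (8.243 − 4.564)/(1.645 − (-1.645)) = 1.118.
μ = 4.564 − (-1.645)·1.118 = 6.404.

μ ≈ 6.404, σ ≈ 1.118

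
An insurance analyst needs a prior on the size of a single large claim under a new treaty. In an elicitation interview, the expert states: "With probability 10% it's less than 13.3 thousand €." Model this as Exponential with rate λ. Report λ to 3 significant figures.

P(T < 13.3) = 1 − e^(−λ·13.3) = 0.1, so λ = −ln(1−0.1)/13.3 = −ln(0.9)/13.3 = 0.00792.

λ ≈ 0.00792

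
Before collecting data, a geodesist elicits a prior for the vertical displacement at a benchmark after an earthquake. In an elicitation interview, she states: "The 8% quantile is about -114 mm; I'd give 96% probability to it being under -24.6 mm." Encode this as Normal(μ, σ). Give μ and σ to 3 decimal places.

For Normal(μ,σ), the p-quantile is μ + z_p·σ. Here z_{0.08} = -1.405, z_{0.96} = 1.751.
So -114 = μ − 1.405σ and -24.6 = μ + 1.751σ.
Subtracting: σ = (-24.6 − -114)/(1.751 − (-1.405)) = 28.329.
Then μ = -114 − (-1.405)·28.329 = -74.195.

μ = -74.195, σ = 28.329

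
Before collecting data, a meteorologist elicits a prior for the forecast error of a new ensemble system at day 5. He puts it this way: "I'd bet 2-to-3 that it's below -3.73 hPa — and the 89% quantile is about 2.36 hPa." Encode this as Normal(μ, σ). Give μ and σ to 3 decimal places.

μ = -2.687, σ = 4.115

For Normal(μ,σ), the p-quantile is μ + z_p·σ. Here z_{0.4} = -0.2533, z_{0.89} = 1.227.
So -3.73 = μ − 0.2533σ and 2.36 = μ + 1.227σ.
Subtracting: σ = (2.36 − -3.73)/(1.227 − (-0.2533)) = 4.115.
Then μ = -3.73 − (-0.2533)·4.115 = -2.687.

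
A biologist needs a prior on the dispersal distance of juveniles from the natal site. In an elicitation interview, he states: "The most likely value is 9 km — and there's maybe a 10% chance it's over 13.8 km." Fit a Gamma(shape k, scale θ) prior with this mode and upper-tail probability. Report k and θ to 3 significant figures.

Gamma(k,θ) with k>1 has mode (k−1)θ, so θ = 9/(k−1).
Need P(X < 13.8) = 0.9 with θ tied to k this way. Start at k = 2, θ = 9: P(X<13.8) ≈ 0.453.
Too low — raise k to concentrate. Iterating converges to k ≈ 11.2.
Then θ = 9/(11.2−1) ≈ 0.881.

k ≈ 11.2, θ ≈ 0.881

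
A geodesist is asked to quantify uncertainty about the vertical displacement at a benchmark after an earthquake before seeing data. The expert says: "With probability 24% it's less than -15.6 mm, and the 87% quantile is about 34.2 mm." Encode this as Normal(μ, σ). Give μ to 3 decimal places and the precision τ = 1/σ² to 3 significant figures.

For Normal(μ,σ), the p-quantile is μ + z_p·σ. Here z_{0.24} = -0.7063, z_{0.87} = 1.126.
So -15.6 = μ − 0.7063σ and 34.2 = μ + 1.126σ.
Subtracting: σ = (34.2 − -15.6)/(1.126 − (-0.7063)) = 27.173.
Then μ = -15.6 − (-0.7063)·27.173 = 3.592.
Precision τ = 1/σ² = 1/27.17² = 0.00135.

μ = 3.592, τ = 0.00135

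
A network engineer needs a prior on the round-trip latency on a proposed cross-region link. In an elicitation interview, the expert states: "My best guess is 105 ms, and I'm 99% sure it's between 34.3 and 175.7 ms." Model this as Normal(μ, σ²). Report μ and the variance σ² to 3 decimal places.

A symmetric 99% interval runs μ ± z·σ with z = 2.576.
Half-width = 70.7, so σ = 70.7/2.576 = 27.4475 and σ² = 753.364.
μ is the stated best guess, 105.000.

μ = 105.000, σ² = 753.364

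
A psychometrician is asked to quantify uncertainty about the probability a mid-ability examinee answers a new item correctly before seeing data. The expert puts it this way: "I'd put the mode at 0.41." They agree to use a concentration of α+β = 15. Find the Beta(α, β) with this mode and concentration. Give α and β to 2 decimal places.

α = 6.33, β = 8.67

For α,β > 1 the Beta mode is (α−1)/(α+β−2). With α+β = 15, the mode is (α−1)/13.
Set (α−1)/13 = 0.41 → α = 1 + 0.41·13 = 6.33.
β = 15 − α = 8.67.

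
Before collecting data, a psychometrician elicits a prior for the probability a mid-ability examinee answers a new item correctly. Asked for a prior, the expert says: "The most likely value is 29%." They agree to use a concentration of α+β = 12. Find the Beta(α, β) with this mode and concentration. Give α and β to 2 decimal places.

α = 3.90, β = 8.10

For α,β > 1 the Beta mode is (α−1)/(α+β−2). With α+β = 12, the mode is (α−1)/10.
Set (α−1)/10 = 0.29 → α = 1 + 0.29·10 = 3.90.
β = 12 − α = 8.10.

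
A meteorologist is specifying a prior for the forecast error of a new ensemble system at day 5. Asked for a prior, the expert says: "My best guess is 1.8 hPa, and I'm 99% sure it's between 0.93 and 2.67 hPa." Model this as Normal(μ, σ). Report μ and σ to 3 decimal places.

A symmetric 99% interval runs μ ± z·σ with z = 2.576.
Half-width = 0.87, so σ = 0.87/2.576 = 0.338.
μ is the stated best guess, 1.800.

μ = 1.800, σ = 0.338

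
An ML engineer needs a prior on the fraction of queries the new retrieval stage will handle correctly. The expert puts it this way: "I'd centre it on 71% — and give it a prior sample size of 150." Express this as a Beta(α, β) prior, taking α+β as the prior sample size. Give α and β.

α = 106.5, β = 43.5

Under the effective-sample-size interpretation, Beta(α, β) has prior mean α/(α+β) and prior sample size α+β.
So α+β = 150 and α/(α+β) = 0.71, giving α = 0.71·150 = 106.5 and β = 150 − 106.5 = 43.5.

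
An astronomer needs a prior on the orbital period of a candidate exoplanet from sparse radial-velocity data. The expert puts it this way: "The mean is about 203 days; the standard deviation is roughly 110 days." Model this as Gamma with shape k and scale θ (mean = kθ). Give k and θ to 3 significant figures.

For Gamma(k, scale θ): mean = kθ, variance = kθ², so CV = 1/√k.
CV = SD/mean = 110/203 = 0.5419, hence k = 1/CV² = 3.41.
Then θ = mean/k = 203/3.41 = 59.6.

k ≈ 3.41, θ ≈ 59.6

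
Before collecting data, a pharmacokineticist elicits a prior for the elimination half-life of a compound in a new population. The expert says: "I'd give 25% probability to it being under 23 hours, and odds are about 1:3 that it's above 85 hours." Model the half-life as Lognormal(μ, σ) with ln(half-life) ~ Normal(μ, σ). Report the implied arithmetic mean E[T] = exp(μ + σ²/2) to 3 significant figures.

E[T] ≈ 70.7 hours

If T ~ Lognormal(μ,σ) then ln T ~ Normal(μ,σ), so the p-quantile of ln T is μ + z_p·σ.
ln(23) = 3.135 and ln(85) = 4.443; z_{0.25} = -0.6745, z_{0.75} = 0.6745.
σ = (4.443 − 3.135)/(0.6745 − (-0.6745)) = 0.969.
μ = 3.135 − (-0.6745)·0.969 = 3.789.
E[T] = exp(μ + σ²/2) = exp(3.789 + 0.4695) = 70.7 hours.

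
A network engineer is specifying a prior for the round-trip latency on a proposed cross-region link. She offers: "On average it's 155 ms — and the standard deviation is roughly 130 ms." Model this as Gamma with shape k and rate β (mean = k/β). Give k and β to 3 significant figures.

k ≈ 1.42, β ≈ 0.00917

For Gamma(k, rate β): mean = k/β, variance = k/β², so CV = 1/√k.
CV = SD/mean = 130/155 = 0.8387, hence k = 1/CV² = 1.42.
Then β = k/mean = 1.42/155 = 0.00917.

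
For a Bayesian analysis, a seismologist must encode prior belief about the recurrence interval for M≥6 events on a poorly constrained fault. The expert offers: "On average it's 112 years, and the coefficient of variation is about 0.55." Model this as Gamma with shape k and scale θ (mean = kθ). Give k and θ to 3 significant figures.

k ≈ 3.31, θ ≈ 33.9

For Gamma(k, scale θ): mean = kθ, variance = kθ², so CV = 1/√k.
CV = 0.55, hence k = 1/CV² = 3.31.
Then θ = mean/k = 112/3.31 = 33.9.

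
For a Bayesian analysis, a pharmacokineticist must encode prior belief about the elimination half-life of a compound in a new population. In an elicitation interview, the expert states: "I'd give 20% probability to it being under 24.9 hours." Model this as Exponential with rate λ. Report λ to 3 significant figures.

λ ≈ 0.00896

P(T < 24.9) = 1 − e^(−λ·24.9) = 0.2, so λ = −ln(1−0.2)/24.9 = −ln(0.8)/24.9 = 0.00896.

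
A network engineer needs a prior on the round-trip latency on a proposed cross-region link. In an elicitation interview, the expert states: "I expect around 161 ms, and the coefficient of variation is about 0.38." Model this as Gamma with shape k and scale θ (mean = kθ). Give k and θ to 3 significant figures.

k ≈ 6.93, θ ≈ 23.2

For Gamma(k, scale θ): mean = kθ, variance = kθ², so CV = 1/√k.
CV = 0.38, hence k = 1/CV² = 6.93.
Then θ = mean/k = 161/6.93 = 23.2.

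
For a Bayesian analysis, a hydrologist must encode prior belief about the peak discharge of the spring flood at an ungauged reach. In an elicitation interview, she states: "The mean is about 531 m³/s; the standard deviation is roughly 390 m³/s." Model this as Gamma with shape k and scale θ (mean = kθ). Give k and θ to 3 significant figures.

For Gamma(k, scale θ): mean = kθ, variance = kθ², so CV = 1/√k.
CV = SD/mean = 390/531 = 0.7345, hence k = 1/CV² = 1.85.
Then θ = mean/k = 531/1.85 = 286.

k ≈ 1.85, θ ≈ 286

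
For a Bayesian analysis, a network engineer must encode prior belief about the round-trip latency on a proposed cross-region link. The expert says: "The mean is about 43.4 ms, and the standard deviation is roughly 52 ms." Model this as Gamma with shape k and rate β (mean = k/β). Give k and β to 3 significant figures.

k ≈ 0.697, β ≈ 0.0161

For Gamma(k, rate β): mean = k/β, variance = k/β², so CV = 1/√k.
CV = SD/mean = 52/43.4 = 1.198, hence k = 1/CV² = 0.697.
Then β = k/mean = 0.697/43.4 = 0.0161.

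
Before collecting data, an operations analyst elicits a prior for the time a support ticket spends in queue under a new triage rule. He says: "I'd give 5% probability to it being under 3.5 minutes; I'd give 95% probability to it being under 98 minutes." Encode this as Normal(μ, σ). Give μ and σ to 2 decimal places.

μ = 50.75, σ = 28.73

The p-quantile of Normal(μ,σ) is μ + z_p·σ, with z_{0.05} = -1.645 and z_{0.95} = 1.645.
Eliminate σ: μ = (z₂·x₁ − z₁·x₂)/(z₂ − z₁) = (1.645·3.5 − (-1.645)·98)/3.29 = 50.75.
Then σ = (x₂ − x₁)/(z₂ − z₁) = (98 − 3.5)/3.29 = 28.73.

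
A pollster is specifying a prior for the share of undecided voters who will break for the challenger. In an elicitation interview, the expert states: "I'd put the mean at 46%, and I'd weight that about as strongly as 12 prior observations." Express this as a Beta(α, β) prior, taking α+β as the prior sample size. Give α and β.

α = 5.52, β = 6.48

Under the effective-sample-size interpretation, Beta(α, β) has prior mean α/(α+β) and prior sample size α+β.
So α+β = 12 and α/(α+β) = 0.46, giving α = 0.46·12 = 5.52 and β = 12 − 5.52 = 6.48.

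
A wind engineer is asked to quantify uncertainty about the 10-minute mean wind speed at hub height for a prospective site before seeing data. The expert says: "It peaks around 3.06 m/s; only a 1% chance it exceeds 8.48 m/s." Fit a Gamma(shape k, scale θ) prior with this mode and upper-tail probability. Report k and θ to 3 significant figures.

Gamma(k,θ) with k>1 has mode (k−1)θ, so θ = 3.06/(k−1).
Need P(X < 8.48) = 0.99 with θ tied to k this way. Start at k = 2, θ = 3.06: P(X<8.48) ≈ 0.764.
Too low — raise k to concentrate. Iterating converges to k ≈ 5.41.
Then θ = 3.06/(5.41−1) ≈ 0.693.

k ≈ 5.41, θ ≈ 0.693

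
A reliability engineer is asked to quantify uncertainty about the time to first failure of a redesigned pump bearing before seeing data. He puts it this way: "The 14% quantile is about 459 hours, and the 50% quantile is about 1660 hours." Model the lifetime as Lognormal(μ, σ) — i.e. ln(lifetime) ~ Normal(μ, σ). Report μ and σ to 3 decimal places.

If T ~ Lognormal(μ,σ) then ln T ~ Normal(μ,σ), so the p-quantile of ln T is μ + z_p·σ.
ln(459) = 6.129 and ln(1660) = 7.415; z_{0.14} = -1.08, z_{0.5} = 0.
σ = (7.415 − 6.129)/(0 − (-1.08)) = 1.190.
μ = 6.129 − (-1.08)·1.190 = 7.415.

μ ≈ 7.415, σ ≈ 1.190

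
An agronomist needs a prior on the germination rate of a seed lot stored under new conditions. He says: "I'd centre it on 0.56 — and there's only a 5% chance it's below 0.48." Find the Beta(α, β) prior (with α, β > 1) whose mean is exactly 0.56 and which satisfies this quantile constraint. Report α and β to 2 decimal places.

α ≈ 58.81, β ≈ 46.20

With mean 0.56 fixed, write α = 0.56s, β = 0.44s where s = α+β.
Need P(θ < 0.48) = 0.05 under Beta(0.56s, 0.44s). Normal approximation: (q−m)/√(m(1−m)/s) ≈ z_{0.05} = -1.64, so s ≈ 0.56·0.44·(-1.64)²/(0.48−0.56)² = 104.2.
At s = 104.2: P(θ<0.48) ≈ 0.051. Adjusting to match 0.05 gives s ≈ 105.01.
So α = 0.56·105.01 ≈ 58.81, β = 0.44·105.01 ≈ 46.20.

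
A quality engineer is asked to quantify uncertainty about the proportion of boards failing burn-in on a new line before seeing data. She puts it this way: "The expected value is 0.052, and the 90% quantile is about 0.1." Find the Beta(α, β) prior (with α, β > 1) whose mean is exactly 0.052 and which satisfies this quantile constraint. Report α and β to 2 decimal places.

With mean 0.052 fixed, write α = 0.052s, β = 0.948s where s = α+β.
Need P(θ < 0.1) = 0.9 under Beta(0.052s, 0.948s). Normal approximation: (q−m)/√(m(1−m)/s) ≈ z_{0.9} = 1.28, so s ≈ 0.052·0.948·(1.28)²/(0.1−0.052)² = 35.1.
At s = 35.1: P(θ<0.1) ≈ 0.893. Adjusting to match 0.9 gives s ≈ 38.31.
So α = 0.052·38.31 ≈ 1.99, β = 0.948·38.31 ≈ 36.32.

α ≈ 1.99, β ≈ 36.32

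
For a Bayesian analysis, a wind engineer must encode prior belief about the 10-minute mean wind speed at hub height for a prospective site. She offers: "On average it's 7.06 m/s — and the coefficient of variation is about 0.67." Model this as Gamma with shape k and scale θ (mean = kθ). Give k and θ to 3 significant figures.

k ≈ 2.23, θ ≈ 3.17

For Gamma(k, scale θ): mean = kθ, variance = kθ², so CV = 1/√k.
CV = 0.67, hence k = 1/CV² = 2.23.
Then θ = mean/k = 7.06/2.23 = 3.17.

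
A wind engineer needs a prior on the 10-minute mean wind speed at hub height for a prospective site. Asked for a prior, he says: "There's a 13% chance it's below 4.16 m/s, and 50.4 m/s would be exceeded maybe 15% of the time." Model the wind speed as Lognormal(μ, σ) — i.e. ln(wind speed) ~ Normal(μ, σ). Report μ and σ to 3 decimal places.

If T ~ Lognormal(μ,σ) then ln T ~ Normal(μ,σ), so the p-quantile of ln T is μ + z_p·σ.
ln(4.16) = 1.426 and ln(50.4) = 3.92; z_{0.13} = -1.126, z_{0.85} = 1.036.
σ = (3.92 − 1.426)/(1.036 − (-1.126)) = 1.153.
μ = 1.426 − (-1.126)·1.153 = 2.725.

μ ≈ 2.725, σ ≈ 1.153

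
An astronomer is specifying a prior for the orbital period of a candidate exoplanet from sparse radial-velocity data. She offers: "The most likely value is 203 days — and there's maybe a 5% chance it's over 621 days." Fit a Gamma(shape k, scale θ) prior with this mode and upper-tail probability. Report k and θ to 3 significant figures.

k ≈ 3.11, θ ≈ 96.1

Gamma(k,θ) with k>1 has mode (k−1)θ, so θ = 203/(k−1).
Need P(X < 621) = 0.95 with θ tied to k this way. Start at k = 2, θ = 203: P(X<621) ≈ 0.810.
Too low — raise k to concentrate. Iterating converges to k ≈ 3.11.
Then θ = 203/(3.11−1) ≈ 96.1.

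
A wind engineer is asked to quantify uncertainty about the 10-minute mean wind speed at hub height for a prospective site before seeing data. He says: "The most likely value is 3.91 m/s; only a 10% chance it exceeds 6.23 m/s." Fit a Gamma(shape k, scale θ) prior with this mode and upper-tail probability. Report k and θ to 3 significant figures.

k ≈ 9.65, θ ≈ 0.452

Gamma(k,θ) with k>1 has mode (k−1)θ, so θ = 3.91/(k−1).
Need P(X < 6.23) = 0.9 with θ tied to k this way. Start at k = 2, θ = 3.91: P(X<6.23) ≈ 0.473.
Too low — raise k to concentrate. Iterating converges to k ≈ 9.65.
Then θ = 3.91/(9.65−1) ≈ 0.452.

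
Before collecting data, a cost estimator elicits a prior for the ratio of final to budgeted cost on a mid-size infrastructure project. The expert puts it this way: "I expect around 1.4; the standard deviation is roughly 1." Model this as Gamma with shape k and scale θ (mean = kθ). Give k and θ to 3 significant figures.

For Gamma(k, scale θ): mean = kθ, variance = kθ², so CV = 1/√k.
CV = SD/mean = 1/1.4 = 0.7143, hence k = 1/CV² = 1.96.
Then θ = mean/k = 1.4/1.96 = 0.714.

k ≈ 1.96, θ ≈ 0.714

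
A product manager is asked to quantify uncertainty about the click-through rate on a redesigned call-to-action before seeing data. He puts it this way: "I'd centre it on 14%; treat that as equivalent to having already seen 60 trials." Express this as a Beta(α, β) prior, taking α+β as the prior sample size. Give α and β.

Under the effective-sample-size interpretation, Beta(α, β) has prior mean α/(α+β) and prior sample size α+β.
So α+β = 60 and α/(α+β) = 0.14, giving α = 0.14·60 = 8.4 and β = 60 − 8.4 = 51.6.

α = 8.4, β = 51.6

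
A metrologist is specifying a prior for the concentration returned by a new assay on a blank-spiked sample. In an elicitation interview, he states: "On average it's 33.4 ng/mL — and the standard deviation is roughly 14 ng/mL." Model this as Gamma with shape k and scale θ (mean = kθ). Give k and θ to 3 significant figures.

k ≈ 5.69, θ ≈ 5.87

For Gamma(k, scale θ): mean = kθ, variance = kθ², so CV = 1/√k.
CV = SD/mean = 14/33.4 = 0.4192, hence k = 1/CV² = 5.69.
Then θ = mean/k = 33.4/5.69 = 5.87.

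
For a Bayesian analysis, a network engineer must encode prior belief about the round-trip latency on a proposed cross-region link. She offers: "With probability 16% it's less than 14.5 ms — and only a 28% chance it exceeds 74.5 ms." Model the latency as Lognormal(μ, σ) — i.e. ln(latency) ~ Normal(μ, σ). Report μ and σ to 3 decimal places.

μ ≈ 3.706, σ ≈ 1.038

If T ~ Lognormal(μ,σ) then ln T ~ Normal(μ,σ), so the p-quantile of ln T is μ + z_p·σ.
ln(14.5) = 2.674 and ln(74.5) = 4.311; z_{0.16} = -0.9945, z_{0.72} = 0.5828.
σ = (4.311 − 2.674)/(0.5828 − (-0.9945)) = 1.038.
μ = 2.674 − (-0.9945)·1.038 = 3.706.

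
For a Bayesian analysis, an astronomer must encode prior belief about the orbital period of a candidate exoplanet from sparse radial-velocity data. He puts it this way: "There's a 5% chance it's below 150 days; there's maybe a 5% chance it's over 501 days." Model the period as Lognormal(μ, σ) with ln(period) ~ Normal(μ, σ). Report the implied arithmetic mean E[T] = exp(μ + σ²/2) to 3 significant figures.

E[T] ≈ 293 days

If T ~ Lognormal(μ,σ) then ln T ~ Normal(μ,σ), so the p-quantile of ln T is μ + z_p·σ.
ln(150) = 5.011 and ln(501) = 6.217; z_{0.05} = -1.645, z_{0.95} = 1.645.
σ = (6.217 − 5.011)/(1.645 − (-1.645)) = 0.367.
μ = 5.011 − (-1.645)·0.367 = 5.614.
E[T] = exp(μ + σ²/2) = exp(5.614 + 0.0672) = 293 days.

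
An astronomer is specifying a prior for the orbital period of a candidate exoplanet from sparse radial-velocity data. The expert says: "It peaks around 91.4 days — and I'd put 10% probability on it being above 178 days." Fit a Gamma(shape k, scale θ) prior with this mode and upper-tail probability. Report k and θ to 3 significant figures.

Gamma(k,θ) with k>1 has mode (k−1)θ, so θ = 91.4/(k−1).
Need P(X < 178) = 0.9 with θ tied to k this way. Start at k = 2, θ = 91.4: P(X<178) ≈ 0.580.
Too low — raise k to concentrate. Iterating converges to k ≈ 5.31.
Then θ = 91.4/(5.31−1) ≈ 21.2.

k ≈ 5.31, θ ≈ 21.2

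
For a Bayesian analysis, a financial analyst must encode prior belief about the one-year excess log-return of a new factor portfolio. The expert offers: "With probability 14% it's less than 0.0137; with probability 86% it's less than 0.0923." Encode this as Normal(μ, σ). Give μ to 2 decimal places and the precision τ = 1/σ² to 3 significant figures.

The p-quantile of Normal(μ,σ) is μ + z_p·σ, with z_{0.14} = -1.08 and z_{0.86} = 1.08.
Eliminate σ: μ = (z₂·x₁ − z₁·x₂)/(z₂ − z₁) = (1.08·0.0137 − (-1.08)·0.0923)/2.161 = 0.05.
Then σ = (x₂ − x₁)/(z₂ − z₁) = (0.0923 − 0.0137)/2.161 = 0.04.
Precision τ = 1/σ² = 1/0.03638² = 756.

μ = 0.05, τ = 756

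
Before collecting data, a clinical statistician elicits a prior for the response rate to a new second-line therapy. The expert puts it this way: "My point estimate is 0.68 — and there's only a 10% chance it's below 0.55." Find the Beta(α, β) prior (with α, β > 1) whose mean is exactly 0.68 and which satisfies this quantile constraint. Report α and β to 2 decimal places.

With mean 0.68 fixed, write α = 0.68s, β = 0.32s where s = α+β.
Need P(θ < 0.55) = 0.1 under Beta(0.68s, 0.32s). Normal approximation: (q−m)/√(m(1−m)/s) ≈ z_{0.1} = -1.28, so s ≈ 0.68·0.32·(-1.28)²/(0.55−0.68)² = 21.1.
At s = 21.1: P(θ<0.55) ≈ 0.104. Adjusting to match 0.1 gives s ≈ 21.90.
So α = 0.68·21.90 ≈ 14.89, β = 0.32·21.90 ≈ 7.01.

α ≈ 14.89, β ≈ 7.01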